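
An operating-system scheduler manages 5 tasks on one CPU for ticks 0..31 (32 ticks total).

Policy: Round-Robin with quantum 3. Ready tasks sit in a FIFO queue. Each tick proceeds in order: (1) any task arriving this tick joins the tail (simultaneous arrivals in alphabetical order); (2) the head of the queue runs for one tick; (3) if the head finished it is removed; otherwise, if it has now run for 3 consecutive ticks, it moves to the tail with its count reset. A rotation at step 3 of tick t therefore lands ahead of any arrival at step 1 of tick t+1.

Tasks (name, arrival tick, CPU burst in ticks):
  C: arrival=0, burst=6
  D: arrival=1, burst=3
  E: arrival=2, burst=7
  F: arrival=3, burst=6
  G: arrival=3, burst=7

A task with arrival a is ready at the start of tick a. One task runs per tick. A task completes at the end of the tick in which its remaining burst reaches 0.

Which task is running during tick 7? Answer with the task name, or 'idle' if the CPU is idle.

running at tick 7 = E

t=0: queue=[C] q_used=0 → run C
t=1: queue=[C,D] q_used=1 → run C
t=2: queue=[C,D,E] q_used=2 → run C
t=3: queue=[D,E,C,F,G] q_used=0 → run D
t=4: queue=[D,E,C,F,G] q_used=1 → run D
t=5: queue=[D,E,C,F,G] q_used=2 → run D
t=6: queue=[E,C,F,G] q_used=0 → run E
t=7: queue=[E,C,F,G] q_used=1 → run E
t=8: queue=[E,C,F,G] q_used=2 → run E
t=9: queue=[C,F,G,E] q_used=0 → run C
t=10: queue=[C,F,G,E] q_used=1 → run C
t=11: queue=[C,F,G,E] q_used=2 → run C
t=12: queue=[F,G,E] q_used=0 → run F
t=13: queue=[F,G,E] q_used=1 → run F
t=14: queue=[F,G,E] q_used=2 → run F
t=15: queue=[G,E,F] q_used=0 → run G
t=16: queue=[G,E,F] q_used=1 → run G
t=17: queue=[G,E,F] q_used=2 → run G
t=18: queue=[E,F,G] q_used=0 → run E
t=19: queue=[E,F,G] q_used=1 → run E
t=20: queue=[E,F,G] q_used=2 → run E
t=21: queue=[F,G,E] q_used=0 → run F
t=22: queue=[F,G,E] q_used=1 → run F
t=23: queue=[F,G,E] q_used=2 → run F
t=24: queue=[G,E] q_used=0 → run G
t=25: queue=[G,E] q_used=1 → run G
t=26: queue=[G,E] q_used=2 → run G
t=27: queue=[E,G] q_used=0 → run E
t=28: queue=[G] q_used=0 → run G
t=29: (idle)
t=30: (idle)
t=31: (idle)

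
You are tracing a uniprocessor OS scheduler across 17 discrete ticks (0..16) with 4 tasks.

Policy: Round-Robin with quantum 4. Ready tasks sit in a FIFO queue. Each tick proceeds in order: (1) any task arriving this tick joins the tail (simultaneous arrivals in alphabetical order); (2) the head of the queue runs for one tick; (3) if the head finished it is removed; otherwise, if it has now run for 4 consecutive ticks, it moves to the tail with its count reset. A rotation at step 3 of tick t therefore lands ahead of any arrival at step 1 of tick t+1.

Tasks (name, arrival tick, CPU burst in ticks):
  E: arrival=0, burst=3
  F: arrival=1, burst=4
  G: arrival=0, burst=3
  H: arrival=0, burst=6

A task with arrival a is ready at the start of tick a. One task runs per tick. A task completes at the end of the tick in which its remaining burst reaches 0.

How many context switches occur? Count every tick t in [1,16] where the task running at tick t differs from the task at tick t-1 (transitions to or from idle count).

t=0: queue=[E,G,H] q_used=0 → run E
t=1: queue=[E,G,H,F] q_used=1 → run E
t=2: queue=[E,G,H,F] q_used=2 → run E
t=3: queue=[G,H,F] q_used=0 → run G
t=4: queue=[G,H,F] q_used=1 → run G
t=5: queue=[G,H,F] q_used=2 → run G
t=6: queue=[H,F] q_used=0 → run H
t=7: queue=[H,F] q_used=1 → run H
t=8: queue=[H,F] q_used=2 → run H
t=9: queue=[H,F] q_used=3 → run H
t=10: queue=[F,H] q_used=0 → run F
t=11: queue=[F,H] q_used=1 → run F
t=12: queue=[F,H] q_used=2 → run F
t=13: queue=[F,H] q_used=3 → run F
t=14: queue=[H] q_used=0 → run H
t=15: queue=[H] q_used=1 → run H
t=16: (idle)

context switches = 5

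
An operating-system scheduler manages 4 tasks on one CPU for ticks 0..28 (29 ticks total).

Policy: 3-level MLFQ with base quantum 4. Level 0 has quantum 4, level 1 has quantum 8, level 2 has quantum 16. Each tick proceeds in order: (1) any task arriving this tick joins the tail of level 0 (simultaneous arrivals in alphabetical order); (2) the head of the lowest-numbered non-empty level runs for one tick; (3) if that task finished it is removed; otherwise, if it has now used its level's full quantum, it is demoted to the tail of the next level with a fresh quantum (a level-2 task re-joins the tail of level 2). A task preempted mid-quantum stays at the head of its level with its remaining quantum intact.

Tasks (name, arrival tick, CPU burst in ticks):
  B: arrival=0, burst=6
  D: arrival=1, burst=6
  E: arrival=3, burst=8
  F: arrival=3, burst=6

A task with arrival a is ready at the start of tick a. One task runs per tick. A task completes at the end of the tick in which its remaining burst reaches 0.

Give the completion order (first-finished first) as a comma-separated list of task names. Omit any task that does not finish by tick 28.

completion order = B, D, E, F

t=0: L0/L1/L2 = B/-/- → run B
t=1: L0/L1/L2 = BD/-/- → run B
t=2: L0/L1/L2 = BD/-/- → run B
t=3: L0/L1/L2 = BDEF/-/- → run B
t=4: L0/L1/L2 = DEF/B/- → run D
t=5: L0/L1/L2 = DEF/B/- → run D
t=6: L0/L1/L2 = DEF/B/- → run D
t=7: L0/L1/L2 = DEF/B/- → run D
t=8: L0/L1/L2 = EF/BD/- → run E
t=9: L0/L1/L2 = EF/BD/- → run E
t=10: L0/L1/L2 = EF/BD/- → run E
t=11: L0/L1/L2 = EF/BD/- → run E
t=12: L0/L1/L2 = F/BDE/- → run F
t=13: L0/L1/L2 = F/BDE/- → run F
t=14: L0/L1/L2 = F/BDE/- → run F
t=15: L0/L1/L2 = F/BDE/- → run F
t=16: L0/L1/L2 = -/BDEF/- → run B
t=17: L0/L1/L2 = -/BDEF/- → run B
t=18: L0/L1/L2 = -/DEF/- → run D
t=19: L0/L1/L2 = -/DEF/- → run D
t=20: L0/L1/L2 = -/EF/- → run E
t=21: L0/L1/L2 = -/EF/- → run E
t=22: L0/L1/L2 = -/EF/- → run E
t=23: L0/L1/L2 = -/EF/- → run E
t=24: L0/L1/L2 = -/F/- → run F
t=25: L0/L1/L2 = -/F/- → run F
t=26: (idle)
t=27: (idle)
t=28: (idle)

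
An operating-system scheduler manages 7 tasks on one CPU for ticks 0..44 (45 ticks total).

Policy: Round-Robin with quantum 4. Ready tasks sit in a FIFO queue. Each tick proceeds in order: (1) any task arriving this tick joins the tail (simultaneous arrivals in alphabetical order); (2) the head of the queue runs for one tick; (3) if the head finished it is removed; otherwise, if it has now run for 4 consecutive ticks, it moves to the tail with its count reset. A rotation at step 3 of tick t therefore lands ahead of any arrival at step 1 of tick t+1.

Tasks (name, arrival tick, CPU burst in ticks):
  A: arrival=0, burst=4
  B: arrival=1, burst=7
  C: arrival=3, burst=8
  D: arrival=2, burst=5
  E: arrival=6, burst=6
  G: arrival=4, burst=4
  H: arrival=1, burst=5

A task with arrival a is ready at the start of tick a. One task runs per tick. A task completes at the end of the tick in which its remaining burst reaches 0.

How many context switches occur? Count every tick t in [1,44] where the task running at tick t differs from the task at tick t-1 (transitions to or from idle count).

t=0: queue=[A] q_used=0 → run A
t=1: queue=[A,B,H] q_used=1 → run A
t=2: queue=[A,B,H,D] q_used=2 → run A
t=3: queue=[A,B,H,D,C] q_used=3 → run A
t=4: queue=[B,H,D,C,G] q_used=0 → run B
t=5: queue=[B,H,D,C,G] q_used=1 → run B
t=6: queue=[B,H,D,C,G,E] q_used=2 → run B
t=7: queue=[B,H,D,C,G,E] q_used=3 → run B
t=8: queue=[H,D,C,G,E,B] q_used=0 → run H
t=9: queue=[H,D,C,G,E,B] q_used=1 → run H
t=10: queue=[H,D,C,G,E,B] q_used=2 → run H
t=11: queue=[H,D,C,G,E,B] q_used=3 → run H
t=12: queue=[D,C,G,E,B,H] q_used=0 → run D
t=13: queue=[D,C,G,E,B,H] q_used=1 → run D
t=14: queue=[D,C,G,E,B,H] q_used=2 → run D
t=15: queue=[D,C,G,E,B,H] q_used=3 → run D
t=16: queue=[C,G,E,B,H,D] q_used=0 → run C
t=17: queue=[C,G,E,B,H,D] q_used=1 → run C
t=18: queue=[C,G,E,B,H,D] q_used=2 → run C
t=19: queue=[C,G,E,B,H,D] q_used=3 → run C
t=20: queue=[G,E,B,H,D,C] q_used=0 → run G
t=21: queue=[G,E,B,H,D,C] q_used=1 → run G
t=22: queue=[G,E,B,H,D,C] q_used=2 → run G
t=23: queue=[G,E,B,H,D,C] q_used=3 → run G
t=24: queue=[E,B,H,D,C] q_used=0 → run E
t=25: queue=[E,B,H,D,C] q_used=1 → run E
t=26: queue=[E,B,H,D,C] q_used=2 → run E
t=27: queue=[E,B,H,D,C] q_used=3 → run E
t=28: queue=[B,H,D,C,E] q_used=0 → run B
t=29: queue=[B,H,D,C,E] q_used=1 → run B
t=30: queue=[B,H,D,C,E] q_used=2 → run B
t=31: queue=[H,D,C,E] q_used=0 → run H
t=32: queue=[D,C,E] q_used=0 → run D
t=33: queue=[C,E] q_used=0 → run C
t=34: queue=[C,E] q_used=1 → run C
t=35: queue=[C,E] q_used=2 → run C
t=36: queue=[C,E] q_used=3 → run C
t=37: queue=[E] q_used=0 → run E
t=38: queue=[E] q_used=1 → run E
t=39: (idle)
t=40: (idle)
t=41: (idle)
t=42: (idle)
t=43: (idle)
t=44: (idle)

context switches = 12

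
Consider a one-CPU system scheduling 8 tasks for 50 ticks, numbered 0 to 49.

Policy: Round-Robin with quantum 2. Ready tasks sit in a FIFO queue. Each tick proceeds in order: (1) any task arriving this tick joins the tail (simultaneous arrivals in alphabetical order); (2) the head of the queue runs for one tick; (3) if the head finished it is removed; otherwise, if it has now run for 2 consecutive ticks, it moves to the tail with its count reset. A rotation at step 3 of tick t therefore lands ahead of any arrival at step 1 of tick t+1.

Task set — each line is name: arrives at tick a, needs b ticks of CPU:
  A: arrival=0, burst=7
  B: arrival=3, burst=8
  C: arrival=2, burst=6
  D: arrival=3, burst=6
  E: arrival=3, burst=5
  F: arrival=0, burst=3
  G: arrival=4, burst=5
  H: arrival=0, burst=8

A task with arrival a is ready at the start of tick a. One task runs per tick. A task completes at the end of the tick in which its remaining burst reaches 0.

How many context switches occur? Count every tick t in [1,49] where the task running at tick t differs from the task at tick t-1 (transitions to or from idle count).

context switches = 26

t=0: queue=[A,F,H] q_used=0 → run A
t=1: queue=[A,F,H] q_used=1 → run A
t=2: queue=[F,H,A,C] q_used=0 → run F
t=3: queue=[F,H,A,C,B,D,E] q_used=1 → run F
t=4: queue=[H,A,C,B,D,E,F,G] q_used=0 → run H
t=5: queue=[H,A,C,B,D,E,F,G] q_used=1 → run H
t=6: queue=[A,C,B,D,E,F,G,H] q_used=0 → run A
t=7: queue=[A,C,B,D,E,F,G,H] q_used=1 → run A
t=8: queue=[C,B,D,E,F,G,H,A] q_used=0 → run C
t=9: queue=[C,B,D,E,F,G,H,A] q_used=1 → run C
t=10: queue=[B,D,E,F,G,H,A,C] q_used=0 → run B
t=11: queue=[B,D,E,F,G,H,A,C] q_used=1 → run B
t=12: queue=[D,E,F,G,H,A,C,B] q_used=0 → run D
t=13: queue=[D,E,F,G,H,A,C,B] q_used=1 → run D
t=14: queue=[E,F,G,H,A,C,B,D] q_used=0 → run E
t=15: queue=[E,F,G,H,A,C,B,D] q_used=1 → run E
t=16: queue=[F,G,H,A,C,B,D,E] q_used=0 → run F
t=17: queue=[G,H,A,C,B,D,E] q_used=0 → run G
t=18: queue=[G,H,A,C,B,D,E] q_used=1 → run G
t=19: queue=[H,A,C,B,D,E,G] q_used=0 → run H
t=20: queue=[H,A,C,B,D,E,G] q_used=1 → run H
t=21: queue=[A,C,B,D,E,G,H] q_used=0 → run A
t=22: queue=[A,C,B,D,E,G,H] q_used=1 → run A
t=23: queue=[C,B,D,E,G,H,A] q_used=0 → run C
t=24: queue=[C,B,D,E,G,H,A] q_used=1 → run C
t=25: queue=[B,D,E,G,H,A,C] q_used=0 → run B
t=26: queue=[B,D,E,G,H,A,C] q_used=1 → run B
t=27: queue=[D,E,G,H,A,C,B] q_used=0 → run D
t=28: queue=[D,E,G,H,A,C,B] q_used=1 → run D
t=29: queue=[E,G,H,A,C,B,D] q_used=0 → run E
t=30: queue=[E,G,H,A,C,B,D] q_used=1 → run E
t=31: queue=[G,H,A,C,B,D,E] q_used=0 → run G
t=32: queue=[G,H,A,C,B,D,E] q_used=1 → run G
t=33: queue=[H,A,C,B,D,E,G] q_used=0 → run H
t=34: queue=[H,A,C,B,D,E,G] q_used=1 → run H
t=35: queue=[A,C,B,D,E,G,H] q_used=0 → run A
t=36: queue=[C,B,D,E,G,H] q_used=0 → run C
t=37: queue=[C,B,D,E,G,H] q_used=1 → run C
t=38: queue=[B,D,E,G,H] q_used=0 → run B
t=39: queue=[B,D,E,G,H] q_used=1 → run B
t=40: queue=[D,E,G,H,B] q_used=0 → run D
t=41: queue=[D,E,G,H,B] q_used=1 → run D
t=42: queue=[E,G,H,B] q_used=0 → run E
t=43: queue=[G,H,B] q_used=0 → run G
t=44: queue=[H,B] q_used=0 → run H
t=45: queue=[H,B] q_used=1 → run H
t=46: queue=[B] q_used=0 → run B
t=47: queue=[B] q_used=1 → run B
t=48: (idle)
t=49: (idle)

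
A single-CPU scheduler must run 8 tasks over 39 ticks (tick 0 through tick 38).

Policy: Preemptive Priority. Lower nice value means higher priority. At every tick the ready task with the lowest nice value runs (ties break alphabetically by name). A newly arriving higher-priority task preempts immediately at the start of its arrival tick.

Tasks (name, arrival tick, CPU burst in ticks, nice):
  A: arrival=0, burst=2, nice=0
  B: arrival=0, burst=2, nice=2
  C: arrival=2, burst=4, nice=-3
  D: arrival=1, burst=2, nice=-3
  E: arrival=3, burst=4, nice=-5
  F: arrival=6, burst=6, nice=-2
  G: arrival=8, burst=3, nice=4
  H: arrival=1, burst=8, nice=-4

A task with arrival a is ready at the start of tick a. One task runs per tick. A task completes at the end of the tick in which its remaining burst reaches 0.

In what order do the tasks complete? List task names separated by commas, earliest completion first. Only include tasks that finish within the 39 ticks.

t=0: ready={A,B} → run A
t=1: ready={A,B,D,H} → run H
t=2: ready={A,B,C,D,H} → run H
t=3: ready={A,B,C,D,E,H} → run E
t=4: ready={A,B,C,D,E,H} → run E
t=5: ready={A,B,C,D,E,H} → run E
t=6: ready={A,B,C,D,E,F,H} → run E
t=7: ready={A,B,C,D,F,H} → run H
t=8: ready={A,B,C,D,F,G,H} → run H
t=9: ready={A,B,C,D,F,G,H} → run H
t=10: ready={A,B,C,D,F,G,H} → run H
t=11: ready={A,B,C,D,F,G,H} → run H
t=12: ready={A,B,C,D,F,G,H} → run H
t=13: ready={A,B,C,D,F,G} → run C
t=14: ready={A,B,C,D,F,G} → run C
t=15: ready={A,B,C,D,F,G} → run C
t=16: ready={A,B,C,D,F,G} → run C
t=17: ready={A,B,D,F,G} → run D
t=18: ready={A,B,D,F,G} → run D
t=19: ready={A,B,F,G} → run F
t=20: ready={A,B,F,G} → run F
t=21: ready={A,B,F,G} → run F
t=22: ready={A,B,F,G} → run F
t=23: ready={A,B,F,G} → run F
t=24: ready={A,B,F,G} → run F
t=25: ready={A,B,G} → run A
t=26: ready={B,G} → run B
t=27: ready={B,G} → run B
t=28: ready={G} → run G
t=29: ready={G} → run G
t=30: ready={G} → run G
t=31: (idle)
t=32: (idle)
t=33: (idle)
t=34: (idle)
t=35: (idle)
t=36: (idle)
t=37: (idle)
t=38: (idle)

completion order = E, H, C, D, F, A, B, G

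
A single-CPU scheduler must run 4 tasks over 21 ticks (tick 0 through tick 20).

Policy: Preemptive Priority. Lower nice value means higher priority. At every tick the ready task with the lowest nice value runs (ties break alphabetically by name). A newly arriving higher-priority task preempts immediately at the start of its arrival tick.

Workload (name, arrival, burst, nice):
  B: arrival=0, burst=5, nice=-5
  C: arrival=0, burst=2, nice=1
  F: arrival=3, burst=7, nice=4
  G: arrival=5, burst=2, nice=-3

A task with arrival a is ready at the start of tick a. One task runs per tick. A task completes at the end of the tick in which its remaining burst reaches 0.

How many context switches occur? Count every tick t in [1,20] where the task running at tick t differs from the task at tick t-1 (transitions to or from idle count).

context switches = 4

t=0: ready={B,C} → run B
t=1: ready={B,C} → run B
t=2: ready={B,C} → run B
t=3: ready={B,C,F} → run B
t=4: ready={B,C,F} → run B
t=5: ready={C,F,G} → run G
t=6: ready={C,F,G} → run G
t=7: ready={C,F} → run C
t=8: ready={C,F} → run C
t=9: ready={F} → run F
t=10: ready={F} → run F
t=11: ready={F} → run F
t=12: ready={F} → run F
t=13: ready={F} → run F
t=14: ready={F} → run F
t=15: ready={F} → run F
t=16: (idle)
t=17: (idle)
t=18: (idle)
t=19: (idle)
t=20: (idle)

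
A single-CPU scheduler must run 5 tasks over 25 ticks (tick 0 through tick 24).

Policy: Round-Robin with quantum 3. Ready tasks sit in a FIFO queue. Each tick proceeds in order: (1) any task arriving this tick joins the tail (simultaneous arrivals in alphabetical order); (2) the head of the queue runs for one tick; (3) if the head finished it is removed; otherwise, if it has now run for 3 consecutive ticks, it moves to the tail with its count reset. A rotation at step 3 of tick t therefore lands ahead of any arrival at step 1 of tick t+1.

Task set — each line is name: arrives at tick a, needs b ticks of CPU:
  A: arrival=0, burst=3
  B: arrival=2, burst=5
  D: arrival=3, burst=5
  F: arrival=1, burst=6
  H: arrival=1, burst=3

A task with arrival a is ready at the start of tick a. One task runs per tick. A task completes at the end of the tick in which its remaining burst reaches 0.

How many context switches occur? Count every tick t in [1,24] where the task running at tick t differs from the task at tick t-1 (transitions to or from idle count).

t=0: queue=[A] q_used=0 → run A
t=1: queue=[A,F,H] q_used=1 → run A
t=2: queue=[A,F,H,B] q_used=2 → run A
t=3: queue=[F,H,B,D] q_used=0 → run F
t=4: queue=[F,H,B,D] q_used=1 → run F
t=5: queue=[F,H,B,D] q_used=2 → run F
t=6: queue=[H,B,D,F] q_used=0 → run H
t=7: queue=[H,B,D,F] q_used=1 → run H
t=8: queue=[H,B,D,F] q_used=2 → run H
t=9: queue=[B,D,F] q_used=0 → run B
t=10: queue=[B,D,F] q_used=1 → run B
t=11: queue=[B,D,F] q_used=2 → run B
t=12: queue=[D,F,B] q_used=0 → run D
t=13: queue=[D,F,B] q_used=1 → run D
t=14: queue=[D,F,B] q_used=2 → run D
t=15: queue=[F,B,D] q_used=0 → run F
t=16: queue=[F,B,D] q_used=1 → run F
t=17: queue=[F,B,D] q_used=2 → run F
t=18: queue=[B,D] q_used=0 → run B
t=19: queue=[B,D] q_used=1 → run B
t=20: queue=[D] q_used=0 → run D
t=21: queue=[D] q_used=1 → run D
t=22: (idle)
t=23: (idle)
t=24: (idle)

context switches = 8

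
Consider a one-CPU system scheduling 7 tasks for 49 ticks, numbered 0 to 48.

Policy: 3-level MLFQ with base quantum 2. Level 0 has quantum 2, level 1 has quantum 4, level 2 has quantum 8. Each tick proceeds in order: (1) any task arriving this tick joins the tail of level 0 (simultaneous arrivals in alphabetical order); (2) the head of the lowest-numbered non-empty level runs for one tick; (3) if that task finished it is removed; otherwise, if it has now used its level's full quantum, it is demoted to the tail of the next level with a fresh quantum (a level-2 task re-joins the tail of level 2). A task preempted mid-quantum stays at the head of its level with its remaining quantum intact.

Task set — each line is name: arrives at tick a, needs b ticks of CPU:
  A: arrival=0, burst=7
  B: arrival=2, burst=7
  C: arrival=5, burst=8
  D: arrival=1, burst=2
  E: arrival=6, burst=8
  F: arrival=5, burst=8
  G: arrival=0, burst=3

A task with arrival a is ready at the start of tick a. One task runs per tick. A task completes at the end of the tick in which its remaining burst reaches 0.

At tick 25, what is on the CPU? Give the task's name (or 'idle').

t=0: L0/L1/L2 = AG/-/- → run A
t=1: L0/L1/L2 = AGD/-/- → run A
t=2: L0/L1/L2 = GDB/A/- → run G
t=3: L0/L1/L2 = GDB/A/- → run G
t=4: L0/L1/L2 = DB/AG/- → run D
t=5: L0/L1/L2 = DBCF/AG/- → run D
t=6: L0/L1/L2 = BCFE/AG/- → run B
t=7: L0/L1/L2 = BCFE/AG/- → run B
t=8: L0/L1/L2 = CFE/AGB/- → run C
t=9: L0/L1/L2 = CFE/AGB/- → run C
t=10: L0/L1/L2 = FE/AGBC/- → run F
t=11: L0/L1/L2 = FE/AGBC/- → run F
t=12: L0/L1/L2 = E/AGBCF/- → run E
t=13: L0/L1/L2 = E/AGBCF/- → run E
t=14: L0/L1/L2 = -/AGBCFE/- → run A
t=15: L0/L1/L2 = -/AGBCFE/- → run A
t=16: L0/L1/L2 = -/AGBCFE/- → run A
t=17: L0/L1/L2 = -/AGBCFE/- → run A
t=18: L0/L1/L2 = -/GBCFE/A → run G
t=19: L0/L1/L2 = -/BCFE/A → run B
t=20: L0/L1/L2 = -/BCFE/A → run B
t=21: L0/L1/L2 = -/BCFE/A → run B
t=22: L0/L1/L2 = -/BCFE/A → run B
t=23: L0/L1/L2 = -/CFE/AB → run C
t=24: L0/L1/L2 = -/CFE/AB → run C
t=25: L0/L1/L2 = -/CFE/AB → run C
t=26: L0/L1/L2 = -/CFE/AB → run C
t=27: L0/L1/L2 = -/FE/ABC → run F
t=28: L0/L1/L2 = -/FE/ABC → run F
t=29: L0/L1/L2 = -/FE/ABC → run F
t=30: L0/L1/L2 = -/FE/ABC → run F
t=31: L0/L1/L2 = -/E/ABCF → run E
t=32: L0/L1/L2 = -/E/ABCF → run E
t=33: L0/L1/L2 = -/E/ABCF → run E
t=34: L0/L1/L2 = -/E/ABCF → run E
t=35: L0/L1/L2 = -/-/ABCFE → run A
t=36: L0/L1/L2 = -/-/BCFE → run B
t=37: L0/L1/L2 = -/-/CFE → run C
t=38: L0/L1/L2 = -/-/CFE → run C
t=39: L0/L1/L2 = -/-/FE → run F
t=40: L0/L1/L2 = -/-/FE → run F
t=41: L0/L1/L2 = -/-/E → run E
t=42: L0/L1/L2 = -/-/E → run E
t=43: (idle)
t=44: (idle)
t=45: (idle)
t=46: (idle)
t=47: (idle)
t=48: (idle)

running at tick 25 = C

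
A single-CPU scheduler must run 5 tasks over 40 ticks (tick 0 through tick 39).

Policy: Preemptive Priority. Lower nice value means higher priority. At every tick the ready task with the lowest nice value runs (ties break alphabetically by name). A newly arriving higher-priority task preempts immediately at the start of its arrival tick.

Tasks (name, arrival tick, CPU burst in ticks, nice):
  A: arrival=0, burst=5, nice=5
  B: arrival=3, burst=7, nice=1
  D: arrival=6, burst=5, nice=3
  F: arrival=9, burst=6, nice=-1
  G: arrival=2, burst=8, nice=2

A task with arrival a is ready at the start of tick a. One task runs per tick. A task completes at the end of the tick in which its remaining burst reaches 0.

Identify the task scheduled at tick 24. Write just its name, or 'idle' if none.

running at tick 24 = D

t=0: ready={A} → run A
t=1: ready={A} → run A
t=2: ready={A,G} → run G
t=3: ready={A,B,G} → run B
t=4: ready={A,B,G} → run B
t=5: ready={A,B,G} → run B
t=6: ready={A,B,D,G} → run B
t=7: ready={A,B,D,G} → run B
t=8: ready={A,B,D,G} → run B
t=9: ready={A,B,D,F,G} → run F
t=10: ready={A,B,D,F,G} → run F
t=11: ready={A,B,D,F,G} → run F
t=12: ready={A,B,D,F,G} → run F
t=13: ready={A,B,D,F,G} → run F
t=14: ready={A,B,D,F,G} → run F
t=15: ready={A,B,D,G} → run B
t=16: ready={A,D,G} → run G
t=17: ready={A,D,G} → run G
t=18: ready={A,D,G} → run G
t=19: ready={A,D,G} → run G
t=20: ready={A,D,G} → run G
t=21: ready={A,D,G} → run G
t=22: ready={A,D,G} → run G
t=23: ready={A,D} → run D
t=24: ready={A,D} → run D
t=25: ready={A,D} → run D
t=26: ready={A,D} → run D
t=27: ready={A,D} → run D
t=28: ready={A} → run A
t=29: ready={A} → run A
t=30: ready={A} → run A
t=31: (idle)
t=32: (idle)
t=33: (idle)
t=34: (idle)
t=35: (idle)
t=36: (idle)
t=37: (idle)
t=38: (idle)
t=39: (idle)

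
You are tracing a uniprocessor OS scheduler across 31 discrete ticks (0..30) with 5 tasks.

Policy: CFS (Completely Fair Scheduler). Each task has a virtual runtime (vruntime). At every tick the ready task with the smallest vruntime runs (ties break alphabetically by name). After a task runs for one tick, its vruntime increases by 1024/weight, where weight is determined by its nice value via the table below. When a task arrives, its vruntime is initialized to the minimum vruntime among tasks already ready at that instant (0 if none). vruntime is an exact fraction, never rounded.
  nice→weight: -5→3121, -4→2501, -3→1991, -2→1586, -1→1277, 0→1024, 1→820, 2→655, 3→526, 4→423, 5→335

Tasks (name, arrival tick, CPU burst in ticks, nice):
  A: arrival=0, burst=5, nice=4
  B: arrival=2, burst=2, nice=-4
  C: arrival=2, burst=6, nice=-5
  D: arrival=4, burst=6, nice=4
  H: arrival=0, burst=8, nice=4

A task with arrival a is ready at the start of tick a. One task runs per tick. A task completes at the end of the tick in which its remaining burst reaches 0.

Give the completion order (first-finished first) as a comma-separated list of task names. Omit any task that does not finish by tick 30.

completion order = B, C, A, D, H

t=0: vr[A=0 H=0] → run A
t=1: vr[A=1024/423 H=0] → run H
t=2: vr[A=1024/423 B=1024/423 C=1024/423 H=1024/423] → run A
t=3: vr[A=2048/423 B=1024/423 C=1024/423 H=1024/423] → run B
t=4: vr[A=2048/423 B=2994176/1057923 C=1024/423 D=1024/423 H=1024/423] → run C
t=5: vr[A=2048/423 B=2994176/1057923 C=3629056/1320183 D=1024/423 H=1024/423] → run D
t=6: vr[A=2048/423 B=2994176/1057923 C=3629056/1320183 D=2048/423 H=1024/423] → run H
t=7: vr[A=2048/423 B=2994176/1057923 C=3629056/1320183 D=2048/423 H=2048/423] → run C
t=8: vr[A=2048/423 B=2994176/1057923 C=4062208/1320183 D=2048/423 H=2048/423] → run B
t=9: vr[A=2048/423 C=4062208/1320183 D=2048/423 H=2048/423] → run C
t=10: vr[A=2048/423 C=4495360/1320183 D=2048/423 H=2048/423] → run C
t=11: vr[A=2048/423 C=4928512/1320183 D=2048/423 H=2048/423] → run C
t=12: vr[A=2048/423 C=5361664/1320183 D=2048/423 H=2048/423] → run C
t=13: vr[A=2048/423 D=2048/423 H=2048/423] → run A
t=14: vr[A=1024/141 D=2048/423 H=2048/423] → run D
t=15: vr[A=1024/141 D=1024/141 H=2048/423] → run H
t=16: vr[A=1024/141 D=1024/141 H=1024/141] → run A
t=17: vr[A=4096/423 D=1024/141 H=1024/141] → run D
t=18: vr[A=4096/423 D=4096/423 H=1024/141] → run H
t=19: vr[A=4096/423 D=4096/423 H=4096/423] → run A
t=20: vr[D=4096/423 H=4096/423] → run D
t=21: vr[D=5120/423 H=4096/423] → run H
t=22: vr[D=5120/423 H=5120/423] → run D
t=23: vr[D=2048/141 H=5120/423] → run H
t=24: vr[D=2048/141 H=2048/141] → run D
t=25: vr[H=2048/141] → run H
t=26: vr[H=7168/423] → run H
t=27: (idle)
t=28: (idle)
t=29: (idle)
t=30: (idle)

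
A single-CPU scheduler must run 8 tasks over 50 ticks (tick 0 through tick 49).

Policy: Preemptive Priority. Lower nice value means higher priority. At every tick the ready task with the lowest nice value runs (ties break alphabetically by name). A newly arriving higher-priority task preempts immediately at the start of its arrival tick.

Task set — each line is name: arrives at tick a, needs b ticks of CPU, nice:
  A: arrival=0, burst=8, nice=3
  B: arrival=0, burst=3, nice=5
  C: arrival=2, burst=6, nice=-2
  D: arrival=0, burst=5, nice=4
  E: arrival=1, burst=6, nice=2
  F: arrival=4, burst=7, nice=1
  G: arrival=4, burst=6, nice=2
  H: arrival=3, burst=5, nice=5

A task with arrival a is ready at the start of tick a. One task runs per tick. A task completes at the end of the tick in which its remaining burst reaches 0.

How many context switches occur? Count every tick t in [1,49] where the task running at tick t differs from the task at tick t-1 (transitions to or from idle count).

context switches = 10

t=0: ready={A,B,D} → run A
t=1: ready={A,B,D,E} → run E
t=2: ready={A,B,C,D,E} → run C
t=3: ready={A,B,C,D,E,H} → run C
t=4: ready={A,B,C,D,E,F,G,H} → run C
t=5: ready={A,B,C,D,E,F,G,H} → run C
t=6: ready={A,B,C,D,E,F,G,H} → run C
t=7: ready={A,B,C,D,E,F,G,H} → run C
t=8: ready={A,B,D,E,F,G,H} → run F
t=9: ready={A,B,D,E,F,G,H} → run F
t=10: ready={A,B,D,E,F,G,H} → run F
t=11: ready={A,B,D,E,F,G,H} → run F
t=12: ready={A,B,D,E,F,G,H} → run F
t=13: ready={A,B,D,E,F,G,H} → run F
t=14: ready={A,B,D,E,F,G,H} → run F
t=15: ready={A,B,D,E,G,H} → run E
t=16: ready={A,B,D,E,G,H} → run E
t=17: ready={A,B,D,E,G,H} → run E
t=18: ready={A,B,D,E,G,H} → run E
t=19: ready={A,B,D,E,G,H} → run E
t=20: ready={A,B,D,G,H} → run G
t=21: ready={A,B,D,G,H} → run G
t=22: ready={A,B,D,G,H} → run G
t=23: ready={A,B,D,G,H} → run G
t=24: ready={A,B,D,G,H} → run G
t=25: ready={A,B,D,G,H} → run G
t=26: ready={A,B,D,H} → run A
t=27: ready={A,B,D,H} → run A
t=28: ready={A,B,D,H} → run A
t=29: ready={A,B,D,H} → run A
t=30: ready={A,B,D,H} → run A
t=31: ready={A,B,D,H} → run A
t=32: ready={A,B,D,H} → run A
t=33: ready={B,D,H} → run D
t=34: ready={B,D,H} → run D
t=35: ready={B,D,H} → run D
t=36: ready={B,D,H} → run D
t=37: ready={B,D,H} → run D
t=38: ready={B,H} → run B
t=39: ready={B,H} → run B
t=40: ready={B,H} → run B
t=41: ready={H} → run H
t=42: ready={H} → run H
t=43: ready={H} → run H
t=44: ready={H} → run H
t=45: ready={H} → run H
t=46: (idle)
t=47: (idle)
t=48: (idle)
t=49: (idle)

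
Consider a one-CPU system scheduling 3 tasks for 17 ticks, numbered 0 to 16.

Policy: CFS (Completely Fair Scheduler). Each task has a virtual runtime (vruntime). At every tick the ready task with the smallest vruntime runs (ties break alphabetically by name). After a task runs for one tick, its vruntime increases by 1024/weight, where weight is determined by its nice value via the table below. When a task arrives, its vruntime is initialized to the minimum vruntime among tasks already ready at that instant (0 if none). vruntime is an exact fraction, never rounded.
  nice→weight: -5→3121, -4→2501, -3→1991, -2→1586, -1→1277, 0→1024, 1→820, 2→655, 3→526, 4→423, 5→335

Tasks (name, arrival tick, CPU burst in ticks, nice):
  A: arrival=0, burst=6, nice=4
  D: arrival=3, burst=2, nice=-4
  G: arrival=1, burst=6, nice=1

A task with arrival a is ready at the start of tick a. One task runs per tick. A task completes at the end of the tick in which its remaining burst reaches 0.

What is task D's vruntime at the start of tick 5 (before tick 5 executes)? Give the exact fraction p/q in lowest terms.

t=0: vr[A=0] → run A
t=1: vr[A=1024/423 G=1024/423] → run A
t=2: vr[A=2048/423 G=1024/423] → run G
t=3: vr[A=2048/423 D=318208/86715 G=318208/86715] → run D
t=4: vr[A=2048/423 D=21576448/5289615 G=318208/86715] → run G
t=5: vr[A=2048/423 D=21576448/5289615 G=426496/86715] → run D
t=6: vr[A=2048/423 G=426496/86715] → run A
t=7: vr[A=1024/141 G=426496/86715] → run G
t=8: vr[A=1024/141 G=534784/86715] → run G
t=9: vr[A=1024/141 G=643072/86715] → run A
t=10: vr[A=4096/423 G=643072/86715] → run G
t=11: vr[A=4096/423 G=150272/17343] → run G
t=12: vr[A=4096/423] → run A
t=13: vr[A=5120/423] → run A
t=14: (idle)
t=15: (idle)
t=16: (idle)

vruntime(D, start of tick 5) = 21576448/5289615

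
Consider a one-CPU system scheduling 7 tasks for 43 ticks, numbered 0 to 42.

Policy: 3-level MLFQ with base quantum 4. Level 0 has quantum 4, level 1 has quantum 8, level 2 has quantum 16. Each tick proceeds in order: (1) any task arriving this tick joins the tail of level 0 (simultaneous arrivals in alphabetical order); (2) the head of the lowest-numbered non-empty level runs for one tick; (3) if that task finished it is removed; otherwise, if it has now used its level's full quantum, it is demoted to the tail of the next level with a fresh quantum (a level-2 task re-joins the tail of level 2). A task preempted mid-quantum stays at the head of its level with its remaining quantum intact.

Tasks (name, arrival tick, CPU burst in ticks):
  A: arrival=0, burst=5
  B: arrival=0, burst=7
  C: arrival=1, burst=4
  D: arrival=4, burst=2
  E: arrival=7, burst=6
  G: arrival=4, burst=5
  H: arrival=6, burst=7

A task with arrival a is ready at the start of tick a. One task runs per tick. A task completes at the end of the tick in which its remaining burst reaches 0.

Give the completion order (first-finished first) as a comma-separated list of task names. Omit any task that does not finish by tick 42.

t=0: L0/L1/L2 = AB/-/- → run A
t=1: L0/L1/L2 = ABC/-/- → run A
t=2: L0/L1/L2 = ABC/-/- → run A
t=3: L0/L1/L2 = ABC/-/- → run A
t=4: L0/L1/L2 = BCDG/A/- → run B
t=5: L0/L1/L2 = BCDG/A/- → run B
t=6: L0/L1/L2 = BCDGH/A/- → run B
t=7: L0/L1/L2 = BCDGHE/A/- → run B
t=8: L0/L1/L2 = CDGHE/AB/- → run C
t=9: L0/L1/L2 = CDGHE/AB/- → run C
t=10: L0/L1/L2 = CDGHE/AB/- → run C
t=11: L0/L1/L2 = CDGHE/AB/- → run C
t=12: L0/L1/L2 = DGHE/AB/- → run D
t=13: L0/L1/L2 = DGHE/AB/- → run D
t=14: L0/L1/L2 = GHE/AB/- → run G
t=15: L0/L1/L2 = GHE/AB/- → run G
t=16: L0/L1/L2 = GHE/AB/- → run G
t=17: L0/L1/L2 = GHE/AB/- → run G
t=18: L0/L1/L2 = HE/ABG/- → run H
t=19: L0/L1/L2 = HE/ABG/- → run H
t=20: L0/L1/L2 = HE/ABG/- → run H
t=21: L0/L1/L2 = HE/ABG/- → run H
t=22: L0/L1/L2 = E/ABGH/- → run E
t=23: L0/L1/L2 = E/ABGH/- → run E
t=24: L0/L1/L2 = E/ABGH/- → run E
t=25: L0/L1/L2 = E/ABGH/- → run E
t=26: L0/L1/L2 = -/ABGHE/- → run A
t=27: L0/L1/L2 = -/BGHE/- → run B
t=28: L0/L1/L2 = -/BGHE/- → run B
t=29: L0/L1/L2 = -/BGHE/- → run B
t=30: L0/L1/L2 = -/GHE/- → run G
t=31: L0/L1/L2 = -/HE/- → run H
t=32: L0/L1/L2 = -/HE/- → run H
t=33: L0/L1/L2 = -/HE/- → run H
t=34: L0/L1/L2 = -/E/- → run E
t=35: L0/L1/L2 = -/E/- → run E
t=36: (idle)
t=37: (idle)
t=38: (idle)
t=39: (idle)
t=40: (idle)
t=41: (idle)
t=42: (idle)

completion order = C, D, A, B, G, H, E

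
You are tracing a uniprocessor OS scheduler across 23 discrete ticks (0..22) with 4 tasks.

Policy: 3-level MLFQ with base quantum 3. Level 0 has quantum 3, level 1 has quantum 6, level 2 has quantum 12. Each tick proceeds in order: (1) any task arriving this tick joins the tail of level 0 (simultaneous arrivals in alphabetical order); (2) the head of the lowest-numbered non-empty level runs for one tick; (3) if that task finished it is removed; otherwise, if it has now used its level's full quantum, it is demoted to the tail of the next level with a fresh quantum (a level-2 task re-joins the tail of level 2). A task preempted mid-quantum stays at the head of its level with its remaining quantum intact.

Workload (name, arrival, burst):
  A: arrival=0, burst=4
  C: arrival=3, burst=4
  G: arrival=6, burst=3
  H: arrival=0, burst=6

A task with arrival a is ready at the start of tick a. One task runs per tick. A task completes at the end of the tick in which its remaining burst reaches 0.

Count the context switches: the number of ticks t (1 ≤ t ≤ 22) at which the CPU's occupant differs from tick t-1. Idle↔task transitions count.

t=0: L0/L1/L2 = AH/-/- → run A
t=1: L0/L1/L2 = AH/-/- → run A
t=2: L0/L1/L2 = AH/-/- → run A
t=3: L0/L1/L2 = HC/A/- → run H
t=4: L0/L1/L2 = HC/A/- → run H
t=5: L0/L1/L2 = HC/A/- → run H
t=6: L0/L1/L2 = CG/AH/- → run C
t=7: L0/L1/L2 = CG/AH/- → run C
t=8: L0/L1/L2 = CG/AH/- → run C
t=9: L0/L1/L2 = G/AHC/- → run G
t=10: L0/L1/L2 = G/AHC/- → run G
t=11: L0/L1/L2 = G/AHC/- → run G
t=12: L0/L1/L2 = -/AHC/- → run A
t=13: L0/L1/L2 = -/HC/- → run H
t=14: L0/L1/L2 = -/HC/- → run H
t=15: L0/L1/L2 = -/HC/- → run H
t=16: L0/L1/L2 = -/C/- → run C
t=17: (idle)
t=18: (idle)
t=19: (idle)
t=20: (idle)
t=21: (idle)
t=22: (idle)

context switches = 7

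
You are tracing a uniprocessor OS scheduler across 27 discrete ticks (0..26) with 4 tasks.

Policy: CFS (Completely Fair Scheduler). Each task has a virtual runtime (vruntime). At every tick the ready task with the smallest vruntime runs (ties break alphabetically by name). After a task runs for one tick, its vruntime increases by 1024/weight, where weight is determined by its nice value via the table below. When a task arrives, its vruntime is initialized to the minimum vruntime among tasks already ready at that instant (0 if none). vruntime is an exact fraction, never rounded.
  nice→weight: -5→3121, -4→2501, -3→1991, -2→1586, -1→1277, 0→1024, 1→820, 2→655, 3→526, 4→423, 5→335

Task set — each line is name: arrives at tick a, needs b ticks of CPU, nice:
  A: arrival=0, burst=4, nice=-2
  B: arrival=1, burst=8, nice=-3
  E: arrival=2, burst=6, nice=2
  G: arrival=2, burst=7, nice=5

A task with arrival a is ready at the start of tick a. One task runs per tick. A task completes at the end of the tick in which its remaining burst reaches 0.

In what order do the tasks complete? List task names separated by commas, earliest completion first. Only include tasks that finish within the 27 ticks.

t=0: vr[A=0] → run A
t=1: vr[A=512/793 B=512/793] → run A
t=2: vr[A=1024/793 B=512/793 E=512/793 G=512/793] → run B
t=3: vr[A=1024/793 B=1831424/1578863 E=512/793 G=512/793] → run E
t=4: vr[A=1024/793 B=1831424/1578863 E=1147392/519415 G=512/793] → run G
t=5: vr[A=1024/793 B=1831424/1578863 E=1147392/519415 G=983552/265655] → run B
t=6: vr[A=1024/793 B=2643456/1578863 E=1147392/519415 G=983552/265655] → run A
t=7: vr[A=1536/793 B=2643456/1578863 E=1147392/519415 G=983552/265655] → run B
t=8: vr[A=1536/793 B=3455488/1578863 E=1147392/519415 G=983552/265655] → run A
t=9: vr[B=3455488/1578863 E=1147392/519415 G=983552/265655] → run B
t=10: vr[B=4267520/1578863 E=1147392/519415 G=983552/265655] → run E
t=11: vr[B=4267520/1578863 E=1959424/519415 G=983552/265655] → run B
t=12: vr[B=5079552/1578863 E=1959424/519415 G=983552/265655] → run B
t=13: vr[B=5891584/1578863 E=1959424/519415 G=983552/265655] → run G
t=14: vr[B=5891584/1578863 E=1959424/519415 G=1795584/265655] → run B
t=15: vr[B=6703616/1578863 E=1959424/519415 G=1795584/265655] → run E
t=16: vr[B=6703616/1578863 E=2771456/519415 G=1795584/265655] → run B
t=17: vr[E=2771456/519415 G=1795584/265655] → run E
t=18: vr[E=3583488/519415 G=1795584/265655] → run G
t=19: vr[E=3583488/519415 G=2607616/265655] → run E
t=20: vr[E=879104/103883 G=2607616/265655] → run E
t=21: vr[G=2607616/265655] → run G
t=22: vr[G=3419648/265655] → run G
t=23: vr[G=846336/53131] → run G
t=24: vr[G=5043712/265655] → run G
t=25: (idle)
t=26: (idle)

completion order = A, B, E, G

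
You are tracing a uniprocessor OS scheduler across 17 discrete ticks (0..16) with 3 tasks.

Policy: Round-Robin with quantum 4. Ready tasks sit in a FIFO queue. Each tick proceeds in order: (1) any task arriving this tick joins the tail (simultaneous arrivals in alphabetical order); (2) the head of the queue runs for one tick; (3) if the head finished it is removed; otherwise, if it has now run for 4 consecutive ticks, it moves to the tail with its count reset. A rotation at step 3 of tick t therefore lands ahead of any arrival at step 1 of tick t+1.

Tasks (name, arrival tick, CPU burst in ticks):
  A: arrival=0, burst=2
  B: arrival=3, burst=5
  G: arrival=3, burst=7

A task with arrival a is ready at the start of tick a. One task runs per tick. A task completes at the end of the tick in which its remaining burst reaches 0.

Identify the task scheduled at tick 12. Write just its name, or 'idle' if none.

t=0: queue=[A] q_used=0 → run A
t=1: queue=[A] q_used=1 → run A
t=2: (idle)
t=3: queue=[B,G] q_used=0 → run B
t=4: queue=[B,G] q_used=1 → run B
t=5: queue=[B,G] q_used=2 → run B
t=6: queue=[B,G] q_used=3 → run B
t=7: queue=[G,B] q_used=0 → run G
t=8: queue=[G,B] q_used=1 → run G
t=9: queue=[G,B] q_used=2 → run G
t=10: queue=[G,B] q_used=3 → run G
t=11: queue=[B,G] q_used=0 → run B
t=12: queue=[G] q_used=0 → run G
t=13: queue=[G] q_used=1 → run G
t=14: queue=[G] q_used=2 → run G
t=15: (idle)
t=16: (idle)

running at tick 12 = G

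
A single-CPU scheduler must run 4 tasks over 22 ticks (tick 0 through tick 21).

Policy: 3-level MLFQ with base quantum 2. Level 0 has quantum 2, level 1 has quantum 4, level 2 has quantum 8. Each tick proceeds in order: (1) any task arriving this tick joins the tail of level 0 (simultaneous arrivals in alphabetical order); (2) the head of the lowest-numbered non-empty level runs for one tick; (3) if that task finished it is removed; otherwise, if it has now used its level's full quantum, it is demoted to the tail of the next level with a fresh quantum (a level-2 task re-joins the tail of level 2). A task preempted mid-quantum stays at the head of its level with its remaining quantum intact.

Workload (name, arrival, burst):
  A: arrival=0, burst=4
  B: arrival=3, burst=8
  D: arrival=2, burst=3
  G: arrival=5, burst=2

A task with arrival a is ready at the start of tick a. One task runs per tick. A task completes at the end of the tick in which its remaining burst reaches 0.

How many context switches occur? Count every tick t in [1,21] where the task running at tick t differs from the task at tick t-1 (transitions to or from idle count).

t=0: L0/L1/L2 = A/-/- → run A
t=1: L0/L1/L2 = A/-/- → run A
t=2: L0/L1/L2 = D/A/- → run D
t=3: L0/L1/L2 = DB/A/- → run D
t=4: L0/L1/L2 = B/AD/- → run B
t=5: L0/L1/L2 = BG/AD/- → run B
t=6: L0/L1/L2 = G/ADB/- → run G
t=7: L0/L1/L2 = G/ADB/- → run G
t=8: L0/L1/L2 = -/ADB/- → run A
t=9: L0/L1/L2 = -/ADB/- → run A
t=10: L0/L1/L2 = -/DB/- → run D
t=11: L0/L1/L2 = -/B/- → run B
t=12: L0/L1/L2 = -/B/- → run B
t=13: L0/L1/L2 = -/B/- → run B
t=14: L0/L1/L2 = -/B/- → run B
t=15: L0/L1/L2 = -/-/B → run B
t=16: L0/L1/L2 = -/-/B → run B
t=17: (idle)
t=18: (idle)
t=19: (idle)
t=20: (idle)
t=21: (idle)

context switches = 7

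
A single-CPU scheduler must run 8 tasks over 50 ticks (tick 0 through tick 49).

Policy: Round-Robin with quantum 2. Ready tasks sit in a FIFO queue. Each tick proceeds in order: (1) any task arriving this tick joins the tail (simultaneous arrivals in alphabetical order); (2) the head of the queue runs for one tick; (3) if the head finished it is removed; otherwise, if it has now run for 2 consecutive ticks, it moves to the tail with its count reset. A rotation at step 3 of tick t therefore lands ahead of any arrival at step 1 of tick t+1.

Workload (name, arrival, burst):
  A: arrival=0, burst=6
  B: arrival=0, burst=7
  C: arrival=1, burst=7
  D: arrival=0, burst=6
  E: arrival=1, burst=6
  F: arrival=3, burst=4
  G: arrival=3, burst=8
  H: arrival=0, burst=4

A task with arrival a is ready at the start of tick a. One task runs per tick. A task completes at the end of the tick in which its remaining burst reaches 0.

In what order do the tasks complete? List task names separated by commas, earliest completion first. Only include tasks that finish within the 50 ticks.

t=0: queue=[A,B,D,H] q_used=0 → run A
t=1: queue=[A,B,D,H,C,E] q_used=1 → run A
t=2: queue=[B,D,H,C,E,A] q_used=0 → run B
t=3: queue=[B,D,H,C,E,A,F,G] q_used=1 → run B
t=4: queue=[D,H,C,E,A,F,G,B] q_used=0 → run D
t=5: queue=[D,H,C,E,A,F,G,B] q_used=1 → run D
t=6: queue=[H,C,E,A,F,G,B,D] q_used=0 → run H
t=7: queue=[H,C,E,A,F,G,B,D] q_used=1 → run H
t=8: queue=[C,E,A,F,G,B,D,H] q_used=0 → run C
t=9: queue=[C,E,A,F,G,B,D,H] q_used=1 → run C
t=10: queue=[E,A,F,G,B,D,H,C] q_used=0 → run E
t=11: queue=[E,A,F,G,B,D,H,C] q_used=1 → run E
t=12: queue=[A,F,G,B,D,H,C,E] q_used=0 → run A
t=13: queue=[A,F,G,B,D,H,C,E] q_used=1 → run A
t=14: queue=[F,G,B,D,H,C,E,A] q_used=0 → run F
t=15: queue=[F,G,B,D,H,C,E,A] q_used=1 → run F
t=16: queue=[G,B,D,H,C,E,A,F] q_used=0 → run G
t=17: queue=[G,B,D,H,C,E,A,F] q_used=1 → run G
t=18: queue=[B,D,H,C,E,A,F,G] q_used=0 → run B
t=19: queue=[B,D,H,C,E,A,F,G] q_used=1 → run B
t=20: queue=[D,H,C,E,A,F,G,B] q_used=0 → run D
t=21: queue=[D,H,C,E,A,F,G,B] q_used=1 → run D
t=22: queue=[H,C,E,A,F,G,B,D] q_used=0 → run H
t=23: queue=[H,C,E,A,F,G,B,D] q_used=1 → run H
t=24: queue=[C,E,A,F,G,B,D] q_used=0 → run C
t=25: queue=[C,E,A,F,G,B,D] q_used=1 → run C
t=26: queue=[E,A,F,G,B,D,C] q_used=0 → run E
t=27: queue=[E,A,F,G,B,D,C] q_used=1 → run E
t=28: queue=[A,F,G,B,D,C,E] q_used=0 → run A
t=29: queue=[A,F,G,B,D,C,E] q_used=1 → run A
t=30: queue=[F,G,B,D,C,E] q_used=0 → run F
t=31: queue=[F,G,B,D,C,E] q_used=1 → run F
t=32: queue=[G,B,D,C,E] q_used=0 → run G
t=33: queue=[G,B,D,C,E] q_used=1 → run G
t=34: queue=[B,D,C,E,G] q_used=0 → run B
t=35: queue=[B,D,C,E,G] q_used=1 → run B
t=36: queue=[D,C,E,G,B] q_used=0 → run D
t=37: queue=[D,C,E,G,B] q_used=1 → run D
t=38: queue=[C,E,G,B] q_used=0 → run C
t=39: queue=[C,E,G,B] q_used=1 → run C
t=40: queue=[E,G,B,C] q_used=0 → run E
t=41: queue=[E,G,B,C] q_used=1 → run E
t=42: queue=[G,B,C] q_used=0 → run G
t=43: queue=[G,B,C] q_used=1 → run G
t=44: queue=[B,C,G] q_used=0 → run B
t=45: queue=[C,G] q_used=0 → run C
t=46: queue=[G] q_used=0 → run G
t=47: queue=[G] q_used=1 → run G
t=48: (idle)
t=49: (idle)

completion order = H, A, F, D, E, B, C, G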